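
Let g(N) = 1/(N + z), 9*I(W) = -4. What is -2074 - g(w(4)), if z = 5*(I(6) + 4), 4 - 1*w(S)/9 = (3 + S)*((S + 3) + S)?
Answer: -11931713/5753 ≈ -2074.0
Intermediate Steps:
I(W) = -4/9 (I(W) = (1/9)*(-4) = -4/9)
w(S) = 36 - 9*(3 + S)*(3 + 2*S) (w(S) = 36 - 9*(3 + S)*((S + 3) + S) = 36 - 9*(3 + S)*((3 + S) + S) = 36 - 9*(3 + S)*(3 + 2*S))
z = 160/9 (z = 5*(-4/9 + 4) = 5*(32/9) = 160/9 ≈ 17.778)
g(N) = 1/(160/9 + N) (g(N) = 1/(N + 160/9) = 1/(160/9 + N))
-2074 - g(w(4)) = -2074 - 9/(160 + 9*(-45 - 81*4 - 18*4**2)) = -2074 - 9/(160 + 9*(-45 - 324 - 18*16)) = -2074 - 9/(160 + 9*(-45 - 324 - 288)) = -2074 - 9/(160 + 9*(-657)) = -2074 - 9/(160 - 5913) = -2074 - 9/(-5753) = -2074 - 9*(-1)/5753 = -2074 - 1*(-9/5753) = -2074 + 9/5753 = -11931713/5753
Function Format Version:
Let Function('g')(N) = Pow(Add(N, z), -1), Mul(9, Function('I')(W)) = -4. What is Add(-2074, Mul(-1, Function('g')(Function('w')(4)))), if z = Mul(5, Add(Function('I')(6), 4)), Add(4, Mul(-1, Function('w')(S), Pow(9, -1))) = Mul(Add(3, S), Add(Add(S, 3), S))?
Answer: Rational(-11931713, 5753) ≈ -2074.0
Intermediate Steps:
Function('I')(W) = Rational(-4, 9) (Function('I')(W) = Mul(Rational(1, 9), -4) = Rational(-4, 9))
Function('w')(S) = Add(36, Mul(-9, Add(3, S), Add(3, Mul(2, S)))) (Function('w')(S) = Add(36, Mul(-9, Mul(Add(3, S), Add(Add(S, 3), S)))) = Add(36, Mul(-9, Mul(Add(3, S), Add(Add(3, S), S)))) = Add(36, Mul(-9, Mul(Add(3, S), Add(3, Mul(2, S))))) = Add(36, Mul(-9, Add(3, S), Add(3, Mul(2, S)))))
z = Rational(160, 9) (z = Mul(5, Add(Rational(-4, 9), 4)) = Mul(5, Rational(32, 9)) = Rational(160, 9) ≈ 17.778)
Function('g')(N) = Pow(Add(Rational(160, 9), N), -1) (Function('g')(N) = Pow(Add(N, Rational(160, 9)), -1) = Pow(Add(Rational(160, 9), N), -1))
Add(-2074, Mul(-1, Function('g')(Function('w')(4)))) = Add(-2074, Mul(-1, Mul(9, Pow(Add(160, Mul(9, Add(-45, Mul(-81, 4), Mul(-18, Pow(4, 2))))), -1)))) = Add(-2074, Mul(-1, Mul(9, Pow(Add(160, Mul(9, Add(-45, -324, Mul(-18, 16)))), -1)))) = Add(-2074, Mul(-1, Mul(9, Pow(Add(160, Mul(9, Add(-45, -324, -288))), -1)))) = Add(-2074, Mul(-1, Mul(9, Pow(Add(160, Mul(9, -657)), -1)))) = Add(-2074, Mul(-1, Mul(9, Pow(Add(160, -5913), -1)))) = Add(-2074, Mul(-1, Mul(9, Pow(-5753, -1)))) = Add(-2074, Mul(-1, Mul(9, Rational(-1, 5753)))) = Add(-2074, Mul(-1, Rational(-9, 5753))) = Add(-2074, Rational(9, 5753)) = Rational(-11931713, 5753)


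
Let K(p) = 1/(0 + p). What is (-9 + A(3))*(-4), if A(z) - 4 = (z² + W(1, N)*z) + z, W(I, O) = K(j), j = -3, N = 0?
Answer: -24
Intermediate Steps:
K(p) = 1/p
W(I, O) = -⅓ (W(I, O) = 1/(-3) = -⅓)
A(z) = 4 + z² + 2*z/3 (A(z) = 4 + ((z² - z/3) + z) = 4 + (z² + 2*z/3) = 4 + z² + 2*z/3)
(-9 + A(3))*(-4) = (-9 + (4 + 3² + (⅔)*3))*(-4) = (-9 + (4 + 9 + 2))*(-4) = (-9 + 15)*(-4) = 6*(-4) = -24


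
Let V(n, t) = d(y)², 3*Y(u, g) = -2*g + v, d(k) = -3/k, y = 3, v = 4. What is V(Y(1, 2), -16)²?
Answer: 1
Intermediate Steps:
Y(u, g) = 4/3 - 2*g/3 (Y(u, g) = (-2*g + 4)/3 = (4 - 2*g)/3 = 4/3 - 2*g/3)
V(n, t) = 1 (V(n, t) = (-3/3)² = (-3*⅓)² = (-1)² = 1)
V(Y(1, 2), -16)² = 1² = 1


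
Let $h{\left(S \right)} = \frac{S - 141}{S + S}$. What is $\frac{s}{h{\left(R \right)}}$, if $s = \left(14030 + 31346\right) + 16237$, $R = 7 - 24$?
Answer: $\frac{1047421}{79} \approx 13259.0$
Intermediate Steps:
$R = -17$ ($R = 7 - 24 = -17$)
$h{\left(S \right)} = \frac{-141 + S}{2 S}$
$s = 61613$ ($s = 45376 + 16237 = 61613$)
$\frac{s}{h{\left(R \right)}} = \frac{61613}{\frac{1}{2} \frac{1}{-17} \left(-141 - 17\right)} = \frac{61613}{\frac{1}{2} \left(- \frac{1}{17}\right) \left(-158\right)} = \frac{61613}{\frac{79}{17}} = 61613 \cdot \frac{17}{79} = \frac{1047421}{79}$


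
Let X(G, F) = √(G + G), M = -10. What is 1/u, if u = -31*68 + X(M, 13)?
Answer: -527/1110921 - I*√5/2221842 ≈ -0.00047438 - 1.0064e-6*I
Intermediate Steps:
X(G, F) = √2*√G (X(G, F) = √(2*G) = √2*√G)
u = -2108 + 2*I*√5 (u = -31*68 + √2*√(-10) = -2108 + √2*(I*√10) = -2108 + 2*I*√5 ≈ -2108.0 + 4.4721*I)
1/u = 1/(-2108 + 2*I*√5)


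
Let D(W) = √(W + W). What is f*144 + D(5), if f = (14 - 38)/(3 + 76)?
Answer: -3456/79 + √10 ≈ -40.585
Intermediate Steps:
f = -24/79 ≈ -0.30380
D(W) = √2*√W (D(W) = √(2*W) = √2*√W)
f*144 + D(5) = -24/79*144 + √2*√5 = -3456/79 + √10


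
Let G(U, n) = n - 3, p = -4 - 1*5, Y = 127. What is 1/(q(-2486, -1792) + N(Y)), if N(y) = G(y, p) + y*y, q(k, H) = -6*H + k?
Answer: 1/24383 ≈ 4.1012e-5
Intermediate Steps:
q(k, H) = k - 6*H
p = -9 (p = -4 - 5 = -9)
G(U, n) = -3 + n
N(y) = -12 + y² (N(y) = (-3 - 9) + y*y = -12 + y²)
1/(q(-2486, -1792) + N(Y)) = 1/((-2486 - 6*(-1792)) + (-12 + 127²)) = 1/((-2486 + 10752) + (-12 + 16129)) = 1/(8266 + 16117) = 1/24383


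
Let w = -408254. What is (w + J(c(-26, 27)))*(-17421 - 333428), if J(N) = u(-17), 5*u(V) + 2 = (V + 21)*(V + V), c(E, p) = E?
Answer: 716225955392/5 ≈ 1.4325e+11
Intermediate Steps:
u(V) = -⅖ + 2*V*(21 + V)/5 (u(V) = -⅖ + ((V + 21)*(V + V))/5 = -⅖ + ((21 + V)*(2*V))/5 = -⅖ + (2*V*(21 + V))/5 = -⅖ + 2*V*(21 + V)/5)
J(N) = -138/5 (J(N) = -⅖ + (⅖)*(-17)² + (42/5)*(-17) = -⅖ + (⅖)*289 - 714/5 = -⅖ + 578/5 - 714/5 = -138/5)
(w + J(c(-26, 27)))*(-17421 - 333428) = (-408254 - 138/5)*(-17421 - 333428) = -2041408/5*(-350849) = 716225955392/5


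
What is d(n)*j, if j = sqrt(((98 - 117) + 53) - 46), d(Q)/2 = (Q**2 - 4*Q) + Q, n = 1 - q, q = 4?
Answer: 72*I*sqrt(3) ≈ 124.71*I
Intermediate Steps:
n = -3 (n = 1 - 1*4 = 1 - 4 = -3)
d(Q) = -6*Q + 2*Q**2 (d(Q) = 2*((Q**2 - 4*Q) + Q) = 2*(Q**2 - 3*Q) = -6*Q + 2*Q**2)
j = 2*I*sqrt(3) (j = sqrt((-19 + 53) - 46) = sqrt(34 - 46) = sqrt(-12) = 2*I*sqrt(3) ≈ 3.4641*I)
d(n)*j = (2*(-3)*(-3 - 3))*(2*I*sqrt(3)) = (2*(-3)*(-6))*(2*I*sqrt(3)) = 36*(2*I*sqrt(3)) = 72*I*sqrt(3)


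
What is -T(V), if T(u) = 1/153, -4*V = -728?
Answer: -1/153 ≈ -0.0065359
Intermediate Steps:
V = 182 (V = -¼*(-728) = 182)
T(u) = 1/153
-T(V) = -1*1/153 = -1/153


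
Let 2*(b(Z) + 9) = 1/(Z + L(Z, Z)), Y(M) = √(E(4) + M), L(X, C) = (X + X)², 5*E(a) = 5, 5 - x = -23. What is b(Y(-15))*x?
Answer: -56756/225 - I*√14/225 ≈ -252.25 - 0.01663*I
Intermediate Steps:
x = 28 (x = 5 - 1*(-23) = 5 + 23 = 28)
E(a) = 1 (E(a) = (⅕)*5 = 1)
L(X, C) = 4*X² (L(X, C) = (2*X)² = 4*X²)
Y(M) = √(1 + M)
b(Z) = -9 + 1/(2*(Z + 4*Z²))
b(Y(-15))*x = ((1 - 72*(√(1 - 15))² - 18*√(1 - 15))/(2*(√(1 - 15))*(1 + 4*√(1 - 15))))*28 = ((1 - 72*(√(-14))² - 18*I*√14)/(2*(√(-14))*(1 + 4*√(-14))))*28 = ((1 - 72*(I*√14)² - 18*I*√14)/(2*((I*√14))*(1 + 4*(I*√14))))*28 = ((-I*√14/14)*(1 - 72*(-14) - 18*I*√14)/(2*(1 + 4*I*√14)))*28 = ((-I*√14/14)*(1 + 1008 - 18*I*√14)/(2*(1 + 4*I*√14)))*28 = ((-I*√14/14)*(1009 - 18*I*√14)/(2*(1 + 4*I*√14)))*28 = -I*√14*(1009 - 18*I*√14)/(28*(1 + 4*I*√14))*28 = -I*√14*(1009 - 18*I*√14)/(1 + 4*I*√14)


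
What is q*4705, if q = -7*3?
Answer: -98805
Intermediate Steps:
q = -21
q*4705 = -21*4705 = -98805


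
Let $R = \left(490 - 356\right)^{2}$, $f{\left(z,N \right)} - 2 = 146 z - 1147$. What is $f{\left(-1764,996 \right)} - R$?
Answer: $-276645$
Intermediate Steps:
$f{\left(z,N \right)} = -1145 + 146 z$ ($f{\left(z,N \right)} = 2 + \left(146 z - 1147\right) = 2 + \left(-1147 + 146 z\right) = -1145 + 146 z$)
$R = 17956$ ($R = 134^{2} = 17956$)
$f{\left(-1764,996 \right)} - R = \left(-1145 + 146 \left(-1764\right)\right) - 17956 = \left(-1145 - 257544\right) - 17956 = -258689 - 17956 = -276645$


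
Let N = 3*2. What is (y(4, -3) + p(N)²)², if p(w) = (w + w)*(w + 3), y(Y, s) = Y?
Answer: 136142224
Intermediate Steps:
N = 6
p(w) = 2*w*(3 + w) (p(w) = (2*w)*(3 + w) = 2*w*(3 + w))
(y(4, -3) + p(N)²)² = (4 + (2*6*(3 + 6))²)² = (4 + (2*6*9)²)² = (4 + 108²)² = (4 + 11664)² = 11668² = 136142224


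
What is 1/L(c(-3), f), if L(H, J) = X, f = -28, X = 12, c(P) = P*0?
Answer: 1/12 ≈ 0.083333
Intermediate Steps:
c(P) = 0
L(H, J) = 12
1/L(c(-3), f) = 1/12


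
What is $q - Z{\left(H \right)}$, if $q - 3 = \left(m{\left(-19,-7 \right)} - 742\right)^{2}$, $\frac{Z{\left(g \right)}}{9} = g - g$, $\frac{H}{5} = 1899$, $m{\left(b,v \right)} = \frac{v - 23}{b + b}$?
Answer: $\frac{198331972}{361} \approx 5.494 \cdot 10^{5}$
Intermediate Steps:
$m{\left(b,v \right)} = \frac{-23 + v}{2 b}$
$H = 9495$ ($H = 5 \cdot 1899 = 9495$)
$Z{\left(g \right)} = 0$ ($Z{\left(g \right)} = 9 \left(g - g\right) = 9 \cdot 0 = 0$)
$q = \frac{198331972}{361}$ ($q = 3 + \left(\frac{-23 - 7}{2 \left(-19\right)} - 742\right)^{2} = 3 + \left(\frac{1}{2} \left(- \frac{1}{19}\right) \left(-30\right) - 742\right)^{2} = 3 + \left(\frac{15}{19} - 742\right)^{2} = 3 + \left(- \frac{14083}{19}\right)^{2} = 3 + \frac{198330889}{361} = \frac{198331972}{361} \approx 5.494 \cdot 10^{5}$)
$q - Z{\left(H \right)} = \frac{198331972}{361} - 0 = \frac{198331972}{361} + 0 = \frac{198331972}{361}$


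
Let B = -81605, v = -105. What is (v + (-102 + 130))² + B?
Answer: -75676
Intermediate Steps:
(v + (-102 + 130))² + B = (-105 + (-102 + 130))² - 81605 = (-105 + 28)² - 81605 = (-77)² - 81605 = 5929 - 81605 = -75676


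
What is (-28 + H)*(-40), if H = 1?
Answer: 1080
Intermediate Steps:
(-28 + H)*(-40) = (-28 + 1)*(-40) = -27*(-40) = 1080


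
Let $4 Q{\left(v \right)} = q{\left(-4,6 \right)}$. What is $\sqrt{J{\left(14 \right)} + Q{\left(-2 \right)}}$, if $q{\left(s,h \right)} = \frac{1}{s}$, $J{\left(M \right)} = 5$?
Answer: $\frac{\sqrt{79}}{4} \approx 2.222$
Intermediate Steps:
$Q{\left(v \right)} = - \frac{1}{16}$ ($Q{\left(v \right)} = \frac{1}{4 \left(-4\right)} = \frac{1}{4} \left(- \frac{1}{4}\right) = - \frac{1}{16}$)
$\sqrt{J{\left(14 \right)} + Q{\left(-2 \right)}} = \sqrt{5 - \frac{1}{16}} = \sqrt{\frac{79}{16}} = \frac{\sqrt{79}}{4}$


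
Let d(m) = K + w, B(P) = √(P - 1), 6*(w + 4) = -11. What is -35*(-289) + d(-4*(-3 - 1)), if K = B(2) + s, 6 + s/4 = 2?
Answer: 60565/6 ≈ 10094.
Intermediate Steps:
w = -35/6 (w = -4 + (⅙)*(-11) = -4 - 11/6 = -35/6 ≈ -5.8333)
B(P) = √(-1 + P)
s = -16 (s = -24 + 4*2 = -24 + 8 = -16)
K = -15 (K = √(-1 + 2) - 16 = √1 - 16 = 1 - 16 = -15)
d(m) = -125/6 (d(m) = -15 - 35/6 = -125/6)
-35*(-289) + d(-4*(-3 - 1)) = -35*(-289) - 125/6 = 10115 - 125/6 = 60565/6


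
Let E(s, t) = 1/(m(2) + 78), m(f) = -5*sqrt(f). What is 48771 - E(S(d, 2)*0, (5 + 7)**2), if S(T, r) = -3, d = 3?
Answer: 147142068/3017 - 5*sqrt(2)/6034 ≈ 48771.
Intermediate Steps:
E(s, t) = 1/(78 - 5*sqrt(2)) (E(s, t) = 1/(-5*sqrt(2) + 78) = 1/(78 - 5*sqrt(2)))
48771 - E(S(d, 2)*0, (5 + 7)**2) = 48771 - (39/3017 + 5*sqrt(2)/6034) = 48771 + (-39/3017 - 5*sqrt(2)/6034) = 147142068/3017 - 5*sqrt(2)/6034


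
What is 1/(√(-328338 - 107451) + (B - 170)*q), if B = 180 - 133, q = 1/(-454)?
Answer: 454/730269111 - 206116*I*√48421/29941033551 ≈ 6.2169e-7 - 0.0015148*I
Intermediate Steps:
q = -1/454 ≈ -0.0022026
B = 47
1/(√(-328338 - 107451) + (B - 170)*q) = 1/(√(-328338 - 107451) + (47 - 170)*(-1/454)) = 1/(√(-435789) - 123*(-1/454)) = 1/(3*I*√48421 + 123/454) = 1/(123/454 + 3*I*√48421)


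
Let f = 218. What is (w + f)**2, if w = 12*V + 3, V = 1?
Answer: 54289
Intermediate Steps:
w = 15 (w = 12*1 + 3 = 12 + 3 = 15)
(w + f)**2 = (15 + 218)**2 = 233**2 = 54289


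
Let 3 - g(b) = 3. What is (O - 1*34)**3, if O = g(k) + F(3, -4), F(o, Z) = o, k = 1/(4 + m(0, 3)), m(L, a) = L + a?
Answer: -29791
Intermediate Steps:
k = 1/7 (k = 1/(4 + (0 + 3)) = 1/(4 + 3) = 1/7 ≈ 0.14286)
g(b) = 0 (g(b) = 3 - 1*3 = 3 - 3 = 0)
O = 3 (O = 0 + 3 = 3)
(O - 1*34)**3 = (3 - 1*34)**3 = (3 - 34)**3 = (-31)**3 = -29791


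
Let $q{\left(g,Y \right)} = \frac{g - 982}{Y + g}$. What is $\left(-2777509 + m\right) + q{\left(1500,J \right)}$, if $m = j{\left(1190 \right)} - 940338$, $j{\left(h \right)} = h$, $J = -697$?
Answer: $- \frac{2984475053}{803} \approx -3.7167 \cdot 10^{6}$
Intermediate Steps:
$q{\left(g,Y \right)} = \frac{-982 + g}{Y + g}$
$m = -939148$ ($m = 1190 - 940338 = -939148$)
$\left(-2777509 + m\right) + q{\left(1500,J \right)} = \left(-2777509 - 939148\right) + \frac{-982 + 1500}{-697 + 1500} = -3716657 + \frac{1}{803} \cdot 518 = -3716657 + \frac{518}{803} = - \frac{2984475053}{803}$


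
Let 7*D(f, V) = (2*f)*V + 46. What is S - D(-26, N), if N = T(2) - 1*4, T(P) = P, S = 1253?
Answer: 8621/7 ≈ 1231.6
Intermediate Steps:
N = -2 (N = 2 - 1*4 = 2 - 4 = -2)
D(f, V) = 46/7 + 2*V*f/7 (D(f, V) = ((2*f)*V + 46)/7 = (2*V*f + 46)/7 = (46 + 2*V*f)/7 = 46/7 + 2*V*f/7)
S - D(-26, N) = 1253 - (46/7 + (2/7)*(-2)*(-26)) = 1253 - (46/7 + 104/7) = 1253 - 1*150/7 = 1253 - 150/7 = 8621/7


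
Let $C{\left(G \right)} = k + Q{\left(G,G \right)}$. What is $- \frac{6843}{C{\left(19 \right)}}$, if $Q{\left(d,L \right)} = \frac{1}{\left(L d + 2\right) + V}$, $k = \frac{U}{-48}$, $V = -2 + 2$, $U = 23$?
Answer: $\frac{39744144}{2767} \approx 14364.0$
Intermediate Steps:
$V = 0$
$k = - \frac{23}{48}$ ($k = \frac{23}{-48} = 23 \left(- \frac{1}{48}\right) = - \frac{23}{48} \approx -0.47917$)
$Q{\left(d,L \right)} = \frac{1}{2 + L d}$ ($Q{\left(d,L \right)} = \frac{1}{\left(L d + 2\right) + 0} = \frac{1}{\left(2 + L d\right) + 0} = \frac{1}{2 + L d}$)
$C{\left(G \right)} = - \frac{23}{48} + \frac{1}{2 + G^{2}}$ ($C{\left(G \right)} = - \frac{23}{48} + \frac{1}{2 + G G} = - \frac{23}{48} + \frac{1}{2 + G^{2}}$)
$- \frac{6843}{C{\left(19 \right)}} = - \frac{6843}{\frac{1}{48} \frac{1}{2 + 19^{2}} \left(2 - 23 \cdot 19^{2}\right)} = - \frac{6843}{\frac{1}{48} \frac{1}{2 + 361} \left(2 - 8303\right)} = - \frac{6843}{\frac{1}{48} \cdot \frac{1}{363} \left(2 - 8303\right)} = - \frac{6843}{\frac{1}{48} \cdot \frac{1}{363} \left(-8301\right)} = - \frac{6843}{- \frac{2767}{5808}} = \left(-6843\right) \left(- \frac{5808}{2767}\right) = \frac{39744144}{2767}$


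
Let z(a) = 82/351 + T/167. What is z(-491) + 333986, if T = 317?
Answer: 19577382323/58617 ≈ 3.3399e+5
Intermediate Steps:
z(a) = 124961/58617 (z(a) = 82/351 + 317/167 = 124961/58617)
z(-491) + 333986 = 124961/58617 + 333986 = 19577382323/58617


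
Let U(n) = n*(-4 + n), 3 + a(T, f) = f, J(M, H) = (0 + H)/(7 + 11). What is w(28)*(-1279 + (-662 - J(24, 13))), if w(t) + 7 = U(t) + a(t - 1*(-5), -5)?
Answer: -2551423/2 ≈ -1.2757e+6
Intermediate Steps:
J(M, H) = H/18
a(T, f) = -3 + f
w(t) = -15 + t*(-4 + t) (w(t) = -7 + (t*(-4 + t) + (-3 - 5)) = -7 + (t*(-4 + t) - 8) = -7 + (-8 + t*(-4 + t)) = -15 + t*(-4 + t))
w(28)*(-1279 + (-662 - J(24, 13))) = (-15 + 28*(-4 + 28))*(-1279 + (-662 - 13/18)) = (-15 + 28*24)*(-1279 + (-662 - 1*13/18)) = (-15 + 672)*(-1279 + (-662 - 13/18)) = 657*(-1279 - 11929/18) = 657*(-34951/18) = -2551423/2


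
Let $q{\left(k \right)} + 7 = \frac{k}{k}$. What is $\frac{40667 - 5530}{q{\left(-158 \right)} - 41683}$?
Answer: $- \frac{35137}{41689} \approx -0.84284$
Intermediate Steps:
$q{\left(k \right)} = -6$ ($q{\left(k \right)} = -7 + \frac{k}{k} = -7 + 1 = -6$)
$\frac{40667 - 5530}{q{\left(-158 \right)} - 41683} = \frac{40667 - 5530}{-6 - 41683} = \frac{35137}{-41689} = 35137 \left(- \frac{1}{41689}\right) = - \frac{35137}{41689}$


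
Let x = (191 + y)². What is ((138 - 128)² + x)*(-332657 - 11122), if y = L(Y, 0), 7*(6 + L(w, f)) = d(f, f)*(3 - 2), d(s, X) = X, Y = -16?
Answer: -11800214175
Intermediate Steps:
L(w, f) = -6 + f/7 (L(w, f) = -6 + (f*(3 - 2))/7 = -6 + (f*1)/7 = -6 + f/7)
y = -6 (y = -6 + (⅐)*0 = -6 + 0 = -6)
x = 34225 (x = (191 - 6)² = 185² = 34225)
((138 - 128)² + x)*(-332657 - 11122) = ((138 - 128)² + 34225)*(-332657 - 11122) = (10² + 34225)*(-343779) = (100 + 34225)*(-343779) = 34325*(-343779) = -11800214175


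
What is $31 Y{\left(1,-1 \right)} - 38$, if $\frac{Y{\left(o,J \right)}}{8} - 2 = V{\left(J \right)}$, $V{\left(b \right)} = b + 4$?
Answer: $1202$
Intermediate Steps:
$V{\left(b \right)} = 4 + b$
$Y{\left(o,J \right)} = 48 + 8 J$ ($Y{\left(o,J \right)} = 16 + 8 \left(4 + J\right) = 16 + \left(32 + 8 J\right) = 48 + 8 J$)
$31 Y{\left(1,-1 \right)} - 38 = 31 \left(48 + 8 \left(-1\right)\right) - 38 = 31 \left(48 - 8\right) - 38 = 31 \cdot 40 - 38 = 1240 - 38 = 1202$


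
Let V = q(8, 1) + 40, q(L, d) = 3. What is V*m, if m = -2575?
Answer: -110725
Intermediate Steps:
V = 43 (V = 3 + 40 = 43)
V*m = 43*(-2575) = -110725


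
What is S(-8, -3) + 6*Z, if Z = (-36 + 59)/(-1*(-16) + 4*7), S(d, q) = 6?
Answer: 201/22 ≈ 9.1364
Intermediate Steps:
Z = 23/44 (Z = 23/(16 + 28) = 23/44 ≈ 0.52273)
S(-8, -3) + 6*Z = 6 + 6*(23/44) = 6 + 69/22 = 201/22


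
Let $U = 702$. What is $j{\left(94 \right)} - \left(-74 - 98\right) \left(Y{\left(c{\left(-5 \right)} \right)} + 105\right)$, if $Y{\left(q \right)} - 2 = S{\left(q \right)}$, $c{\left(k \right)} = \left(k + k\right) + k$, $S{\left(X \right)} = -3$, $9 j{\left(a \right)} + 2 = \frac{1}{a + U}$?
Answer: $\frac{128148041}{7164} \approx 17888.0$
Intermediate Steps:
$j{\left(a \right)} = - \frac{2}{9} + \frac{1}{9 \left(702 + a\right)}$ ($j{\left(a \right)} = - \frac{2}{9} + \frac{1}{9 \left(a + 702\right)} = - \frac{2}{9} + \frac{1}{9 \left(702 + a\right)}$)
$c{\left(k \right)} = 3 k$ ($c{\left(k \right)} = 2 k + k = 3 k$)
$Y{\left(q \right)} = -1$ ($Y{\left(q \right)} = 2 - 3 = -1$)
$j{\left(94 \right)} - \left(-74 - 98\right) \left(Y{\left(c{\left(-5 \right)} \right)} + 105\right) = \frac{-1403 - 188}{9 \left(702 + 94\right)} - \left(-74 - 98\right) \left(-1 + 105\right) = \frac{-1403 - 188}{9 \cdot 796} - \left(-74 - 98\right) 104 = \frac{1}{9} \cdot \frac{1}{796} \left(-1591\right) - \left(-172\right) 104 = - \frac{1591}{7164} - -17888 = - \frac{1591}{7164} + 17888 = \frac{128148041}{7164}$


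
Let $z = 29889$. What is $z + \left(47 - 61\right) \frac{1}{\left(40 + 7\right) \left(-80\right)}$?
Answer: $\frac{56191327}{1880} \approx 29889.0$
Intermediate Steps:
$z + \left(47 - 61\right) \frac{1}{\left(40 + 7\right) \left(-80\right)} = 29889 + \left(47 - 61\right) \frac{1}{\left(40 + 7\right) \left(-80\right)} = 29889 - 14 \cdot \frac{1}{47} \left(- \frac{1}{80}\right) = 29889 - - \frac{7}{1880} = 29889 + \frac{7}{1880} = \frac{56191327}{1880}$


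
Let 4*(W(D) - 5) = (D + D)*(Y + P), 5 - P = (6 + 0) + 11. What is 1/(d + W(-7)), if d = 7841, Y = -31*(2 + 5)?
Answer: 2/17295 ≈ 0.00011564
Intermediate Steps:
Y = -217 (Y = -31*7 = -217)
P = -12 (P = 5 - ((6 + 0) + 11) = 5 - (6 + 11) = 5 - 1*17 = 5 - 17 = -12)
W(D) = 5 - 229*D/2 (W(D) = 5 + ((D + D)*(-217 - 12))/4 = 5 + ((2*D)*(-229))/4 = 5 + (-458*D)/4 = 5 - 229*D/2)
1/(d + W(-7)) = 1/(7841 + (5 - 229/2*(-7))) = 1/(7841 + (5 + 1603/2)) = 1/(7841 + 1613/2) = 1/(17295/2) = 2/17295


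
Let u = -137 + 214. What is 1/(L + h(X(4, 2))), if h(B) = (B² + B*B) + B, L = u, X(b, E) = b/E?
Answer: 1/87 ≈ 0.011494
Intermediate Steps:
u = 77
L = 77
h(B) = B + 2*B² (h(B) = (B² + B²) + B = 2*B² + B = B + 2*B²)
1/(L + h(X(4, 2))) = 1/(77 + (4/2)*(1 + 2*(4/2))) = 1/(77 + (4*(½))*(1 + 2*(4*(½)))) = 1/(77 + 2*(1 + 2*2)) = 1/(77 + 2*(1 + 4)) = 1/(77 + 2*5) = 1/(77 + 10) = 1/87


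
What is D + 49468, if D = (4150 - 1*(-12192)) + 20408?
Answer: 86218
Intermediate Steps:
D = 36750 (D = (4150 + 12192) + 20408 = 16342 + 20408 = 36750)
D + 49468 = 36750 + 49468 = 86218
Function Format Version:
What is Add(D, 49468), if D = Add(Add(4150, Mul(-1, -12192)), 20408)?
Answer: 86218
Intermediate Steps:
D = 36750 (D = Add(Add(4150, 12192), 20408) = Add(16342, 20408) = 36750)
Add(D, 49468) = Add(36750, 49468) = 86218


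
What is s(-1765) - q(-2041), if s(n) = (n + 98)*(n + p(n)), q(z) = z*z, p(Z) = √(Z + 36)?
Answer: -1223426 - 1667*I*√1729 ≈ -1.2234e+6 - 69316.0*I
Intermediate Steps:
p(Z) = √(36 + Z)
q(z) = z²
s(n) = (98 + n)*(n + √(36 + n)) (s(n) = (n + 98)*(n + √(36 + n)) = (98 + n)*(n + √(36 + n)))
s(-1765) - q(-2041) = ((-1765)² + 98*(-1765) + 98*√(36 - 1765) - 1765*√(36 - 1765)) - 1*(-2041)² = (3115225 - 172970 + 98*√(-1729) - 1765*I*√1729) - 1*4165681 = (3115225 - 172970 + 98*(I*√1729) - 1765*I*√1729) - 4165681 = (3115225 - 172970 + 98*I*√1729 - 1765*I*√1729) - 4165681 = (2942255 - 1667*I*√1729) - 4165681 = -1223426 - 1667*I*√1729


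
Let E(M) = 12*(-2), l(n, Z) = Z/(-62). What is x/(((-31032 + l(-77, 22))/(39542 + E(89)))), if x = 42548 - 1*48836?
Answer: 7703164704/962003 ≈ 8007.4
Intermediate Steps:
l(n, Z) = -Z/62 (l(n, Z) = Z*(-1/62) = -Z/62)
E(M) = -24
x = -6288 (x = 42548 - 48836 = -6288)
x/(((-31032 + l(-77, 22))/(39542 + E(89)))) = -6288*(39542 - 24)/(-31032 - 1/62*22) = -6288*39518/(-31032 - 11/31) = -6288/((-962003/31*1/39518)) = -6288/(-962003/1225058) = -6288*(-1225058/962003) = 7703164704/962003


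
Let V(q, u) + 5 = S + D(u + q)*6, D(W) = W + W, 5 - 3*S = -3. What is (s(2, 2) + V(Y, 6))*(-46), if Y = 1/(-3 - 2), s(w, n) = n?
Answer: -47794/15 ≈ -3186.3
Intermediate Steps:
S = 8/3 (S = 5/3 - 1/3*(-3) = 5/3 + 1 = 8/3 ≈ 2.6667)
D(W) = 2*W
Y = -1/5 (Y = 1/(-5) = -1/5 ≈ -0.20000)
V(q, u) = -7/3 + 12*q + 12*u (V(q, u) = -5 + (8/3 + (2*(u + q))*6) = -5 + (8/3 + (2*(q + u))*6) = -5 + (8/3 + (2*q + 2*u)*6) = -5 + (8/3 + (12*q + 12*u)) = -5 + (8/3 + 12*q + 12*u) = -7/3 + 12*q + 12*u)
(s(2, 2) + V(Y, 6))*(-46) = (2 + (-7/3 + 12*(-1/5) + 12*6))*(-46) = (2 + (-7/3 - 12/5 + 72))*(-46) = (2 + 1009/15)*(-46) = (1039/15)*(-46) = -47794/15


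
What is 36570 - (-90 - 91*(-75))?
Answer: 29835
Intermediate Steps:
36570 - (-90 - 91*(-75)) = 36570 - (-90 + 6825) = 36570 - 1*6735 = 36570 - 6735 = 29835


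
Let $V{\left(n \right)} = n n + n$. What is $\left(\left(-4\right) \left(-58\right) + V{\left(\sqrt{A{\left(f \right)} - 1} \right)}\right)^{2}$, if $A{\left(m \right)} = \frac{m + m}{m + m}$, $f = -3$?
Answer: $53824$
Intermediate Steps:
$A{\left(m \right)} = 1$ ($A{\left(m \right)} = \frac{2 m}{2 m} = 2 m \frac{1}{2 m} = 1$)
$V{\left(n \right)} = n + n^{2}$ ($V{\left(n \right)} = n^{2} + n = n + n^{2}$)
$\left(\left(-4\right) \left(-58\right) + V{\left(\sqrt{A{\left(f \right)} - 1} \right)}\right)^{2} = \left(\left(-4\right) \left(-58\right) + \sqrt{1 - 1} \left(1 + \sqrt{1 - 1}\right)\right)^{2} = \left(232 + \sqrt{0} \left(1 + \sqrt{0}\right)\right)^{2} = \left(232 + 0 \left(1 + 0\right)\right)^{2} = \left(232 + 0 \cdot 1\right)^{2} = \left(232 + 0\right)^{2} = 232^{2} = 53824$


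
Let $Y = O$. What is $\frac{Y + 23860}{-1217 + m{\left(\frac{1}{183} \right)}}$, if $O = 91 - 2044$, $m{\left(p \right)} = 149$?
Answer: $- \frac{21907}{1068} \approx -20.512$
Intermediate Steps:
$O = -1953$ ($O = 91 - 2044 = -1953$)
$Y = -1953$
$\frac{Y + 23860}{-1217 + m{\left(\frac{1}{183} \right)}} = \frac{-1953 + 23860}{-1217 + 149} = \frac{21907}{-1068} = 21907 \left(- \frac{1}{1068}\right) = - \frac{21907}{1068}$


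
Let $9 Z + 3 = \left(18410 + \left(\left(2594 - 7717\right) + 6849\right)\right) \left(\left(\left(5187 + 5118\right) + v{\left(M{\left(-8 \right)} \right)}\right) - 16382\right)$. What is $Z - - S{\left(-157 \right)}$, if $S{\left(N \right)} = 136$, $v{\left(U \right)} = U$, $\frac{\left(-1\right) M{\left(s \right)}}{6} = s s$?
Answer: $-14455275$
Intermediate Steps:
$M{\left(s \right)} = - 6 s^{2}$ ($M{\left(s \right)} = - 6 s s = - 6 s^{2}$)
$Z = -14455411$ ($Z = - \frac{1}{3} + \frac{\left(18410 + \left(\left(2594 - 7717\right) + 6849\right)\right) \left(\left(\left(5187 + 5118\right) - 6 \left(-8\right)^{2}\right) - 16382\right)}{9} = - \frac{1}{3} + \frac{\left(18410 + \left(-5123 + 6849\right)\right) \left(\left(10305 - 384\right) - 16382\right)}{9} = - \frac{1}{3} + \frac{\left(18410 + 1726\right) \left(\left(10305 - 384\right) - 16382\right)}{9} = - \frac{1}{3} + \frac{20136 \left(9921 - 16382\right)}{9} = - \frac{1}{3} + \frac{20136 \left(-6461\right)}{9} = - \frac{1}{3} + \frac{1}{9} \left(-130098696\right) = - \frac{1}{3} - \frac{43366232}{3} = -14455411$)
$Z - - S{\left(-157 \right)} = -14455411 - \left(-1\right) 136 = -14455411 - -136 = -14455411 + 136 = -14455275$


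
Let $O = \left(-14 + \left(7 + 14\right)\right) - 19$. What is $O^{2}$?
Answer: $144$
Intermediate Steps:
$O = -12$ ($O = \left(-14 + 21\right) - 19 = 7 - 19 = -12$)
$O^{2} = \left(-12\right)^{2} = 144$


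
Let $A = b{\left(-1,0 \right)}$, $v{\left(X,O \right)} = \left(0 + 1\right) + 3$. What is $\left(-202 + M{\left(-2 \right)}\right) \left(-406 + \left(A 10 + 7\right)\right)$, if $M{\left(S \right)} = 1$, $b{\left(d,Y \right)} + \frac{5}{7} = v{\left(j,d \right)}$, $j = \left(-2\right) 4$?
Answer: $\frac{515163}{7} \approx 73595.0$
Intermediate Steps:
$j = -8$
$v{\left(X,O \right)} = 4$ ($v{\left(X,O \right)} = 1 + 3 = 4$)
$b{\left(d,Y \right)} = \frac{23}{7}$ ($b{\left(d,Y \right)} = - \frac{5}{7} + 4 = \frac{23}{7}$)
$A = \frac{23}{7} \approx 3.2857$
$\left(-202 + M{\left(-2 \right)}\right) \left(-406 + \left(A 10 + 7\right)\right) = \left(-202 + 1\right) \left(-406 + \left(\frac{23}{7} \cdot 10 + 7\right)\right) = - 201 \left(-406 + \left(\frac{230}{7} + 7\right)\right) = - 201 \left(-406 + \frac{279}{7}\right) = \left(-201\right) \left(- \frac{2563}{7}\right) = \frac{515163}{7}$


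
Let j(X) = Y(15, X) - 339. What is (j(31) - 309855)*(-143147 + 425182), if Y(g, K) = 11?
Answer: -87482462405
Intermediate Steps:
j(X) = -328 (j(X) = 11 - 339 = -328)
(j(31) - 309855)*(-143147 + 425182) = (-328 - 309855)*(-143147 + 425182) = -310183*282035 = -87482462405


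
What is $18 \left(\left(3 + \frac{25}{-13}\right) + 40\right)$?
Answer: $\frac{9612}{13} \approx 739.38$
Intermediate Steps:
$18 \left(\left(3 + \frac{25}{-13}\right) + 40\right) = 18 \left(\left(3 + 25 \left(- \frac{1}{13}\right)\right) + 40\right) = 18 \left(\left(3 - \frac{25}{13}\right) + 40\right) = 18 \left(\frac{14}{13} + 40\right) = 18 \cdot \frac{534}{13} = \frac{9612}{13}$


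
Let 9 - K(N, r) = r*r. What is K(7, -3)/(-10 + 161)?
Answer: 0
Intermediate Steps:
K(N, r) = 9 - r² (K(N, r) = 9 - r*r = 9 - r²)
K(7, -3)/(-10 + 161) = (9 - 1*(-3)²)/(-10 + 161) = (9 - 1*9)/151 = (9 - 9)/151 = (1/151)*0 = 0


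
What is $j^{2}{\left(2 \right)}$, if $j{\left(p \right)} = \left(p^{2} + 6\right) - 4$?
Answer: $36$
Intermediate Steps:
$j{\left(p \right)} = 2 + p^{2}$ ($j{\left(p \right)} = \left(6 + p^{2}\right) - 4 = 2 + p^{2}$)
$j^{2}{\left(2 \right)} = \left(2 + 2^{2}\right)^{2} = \left(2 + 4\right)^{2} = 6^{2} = 36$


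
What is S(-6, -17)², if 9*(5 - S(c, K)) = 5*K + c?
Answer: 18496/81 ≈ 228.35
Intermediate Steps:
S(c, K) = 5 - 5*K/9 - c/9 (S(c, K) = 5 - (5*K + c)/9 = 5 - (c + 5*K)/9 = 5 + (-5*K/9 - c/9) = 5 - 5*K/9 - c/9)
S(-6, -17)² = (5 - 5/9*(-17) - ⅑*(-6))² = (5 + 85/9 + ⅔)² = (136/9)² = 18496/81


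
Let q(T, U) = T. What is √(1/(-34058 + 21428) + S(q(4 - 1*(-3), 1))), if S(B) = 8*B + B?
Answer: √10049552070/12630 ≈ 7.9372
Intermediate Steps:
S(B) = 9*B
√(1/(-34058 + 21428) + S(q(4 - 1*(-3), 1))) = √(1/(-34058 + 21428) + 9*(4 - 1*(-3))) = √(1/(-12630) + 9*(4 + 3)) = √(-1/12630 + 9*7) = √(-1/12630 + 63) = √(795689/12630) = √10049552070/12630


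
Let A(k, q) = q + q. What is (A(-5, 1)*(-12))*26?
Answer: -624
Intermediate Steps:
A(k, q) = 2*q
(A(-5, 1)*(-12))*26 = ((2*1)*(-12))*26 = (2*(-12))*26 = -24*26 = -624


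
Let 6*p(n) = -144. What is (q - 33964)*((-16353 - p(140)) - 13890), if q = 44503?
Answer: -318478041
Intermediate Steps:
p(n) = -24 (p(n) = (1/6)*(-144) = -24)
(q - 33964)*((-16353 - p(140)) - 13890) = (44503 - 33964)*((-16353 - 1*(-24)) - 13890) = 10539*((-16353 + 24) - 13890) = 10539*(-16329 - 13890) = 10539*(-30219) = -318478041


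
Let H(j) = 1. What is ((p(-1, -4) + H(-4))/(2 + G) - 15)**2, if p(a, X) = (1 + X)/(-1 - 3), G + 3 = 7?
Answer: 124609/576 ≈ 216.33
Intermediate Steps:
G = 4 (G = -3 + 7 = 4)
p(a, X) = -1/4 - X/4 (p(a, X) = (1 + X)/(-4) = (1 + X)*(-1/4) = -1/4 - X/4)
((p(-1, -4) + H(-4))/(2 + G) - 15)**2 = (((-1/4 - 1/4*(-4)) + 1)/(2 + 4) - 15)**2 = (((-1/4 + 1) + 1)/6 - 15)**2 = ((3/4 + 1)*(1/6) - 15)**2 = ((7/4)*(1/6) - 15)**2 = (7/24 - 15)**2 = (-353/24)**2 = 124609/576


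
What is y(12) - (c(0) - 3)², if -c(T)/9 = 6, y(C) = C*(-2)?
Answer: -3273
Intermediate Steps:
y(C) = -2*C
c(T) = -54 (c(T) = -9*6 = -54)
y(12) - (c(0) - 3)² = -2*12 - (-54 - 3)² = -24 - 1*(-57)² = -24 - 1*3249 = -24 - 3249 = -3273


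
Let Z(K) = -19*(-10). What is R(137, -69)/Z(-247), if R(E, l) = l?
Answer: -69/190 ≈ -0.36316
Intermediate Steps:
Z(K) = 190
R(137, -69)/Z(-247) = -69/190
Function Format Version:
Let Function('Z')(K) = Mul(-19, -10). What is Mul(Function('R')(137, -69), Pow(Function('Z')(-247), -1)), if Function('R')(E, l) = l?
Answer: Rational(-69, 190) ≈ -0.36316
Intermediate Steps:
Function('Z')(K) = 190
Mul(Function('R')(137, -69), Pow(Function('Z')(-247), -1)) = Mul(-69, Pow(190, -1)) = Mul(-69, Rational(1, 190)) = Rational(-69, 190)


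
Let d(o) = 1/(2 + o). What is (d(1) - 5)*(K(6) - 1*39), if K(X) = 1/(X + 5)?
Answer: 5992/33 ≈ 181.58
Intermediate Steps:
K(X) = 1/(5 + X)
(d(1) - 5)*(K(6) - 1*39) = (1/(2 + 1) - 5)*(1/(5 + 6) - 1*39) = (1/3 - 5)*(1/11 - 39) = (⅓ - 5)*(1/11 - 39) = -14/3*(-428/11) = 5992/33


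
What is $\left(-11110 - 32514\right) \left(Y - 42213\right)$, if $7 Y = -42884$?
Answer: $2108753000$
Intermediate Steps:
$Y = - \frac{42884}{7}$ ($Y = \frac{1}{7} \left(-42884\right) = - \frac{42884}{7} \approx -6126.3$)
$\left(-11110 - 32514\right) \left(Y - 42213\right) = \left(-11110 - 32514\right) \left(- \frac{42884}{7} - 42213\right) = \left(-43624\right) \left(- \frac{338375}{7}\right) = 2108753000$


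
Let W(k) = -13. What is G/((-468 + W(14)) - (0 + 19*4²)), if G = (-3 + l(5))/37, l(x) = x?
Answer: -2/29045 ≈ -6.8859e-5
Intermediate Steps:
G = 2/37 (G = (-3 + 5)/37 = (1/37)*2 = 2/37 ≈ 0.054054)
G/((-468 + W(14)) - (0 + 19*4²)) = 2/(37*((-468 - 13) - (0 + 19*4²))) = 2/(37*(-481 - (0 + 19*16))) = 2/(37*(-481 - (0 + 304))) = 2/(37*(-481 - 1*304)) = 2/(37*(-481 - 304)) = (2/37)/(-785) = (2/37)*(-1/785) = -2/29045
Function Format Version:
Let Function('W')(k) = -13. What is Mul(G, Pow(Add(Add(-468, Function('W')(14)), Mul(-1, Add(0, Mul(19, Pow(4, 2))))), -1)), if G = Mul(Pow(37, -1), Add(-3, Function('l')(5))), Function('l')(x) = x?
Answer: Rational(-2, 29045) ≈ -6.8859e-5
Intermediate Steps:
G = Rational(2, 37) (G = Mul(Pow(37, -1), Add(-3, 5)) = Mul(Rational(1, 37), 2) = Rational(2, 37) ≈ 0.054054)
Mul(G, Pow(Add(Add(-468, Function('W')(14)), Mul(-1, Add(0, Mul(19, Pow(4, 2))))), -1)) = Mul(Rational(2, 37), Pow(Add(Add(-468, -13), Mul(-1, Add(0, Mul(19, Pow(4, 2))))), -1)) = Mul(Rational(2, 37), Pow(Add(-481, Mul(-1, Add(0, Mul(19, 16)))), -1)) = Mul(Rational(2, 37), Pow(Add(-481, Mul(-1, Add(0, 304))), -1)) = Mul(Rational(2, 37), Pow(Add(-481, Mul(-1, 304)), -1)) = Mul(Rational(2, 37), Pow(Add(-481, -304), -1)) = Mul(Rational(2, 37), Pow(-785, -1)) = Mul(Rational(2, 37), Rational(-1, 785)) = Rational(-2, 29045)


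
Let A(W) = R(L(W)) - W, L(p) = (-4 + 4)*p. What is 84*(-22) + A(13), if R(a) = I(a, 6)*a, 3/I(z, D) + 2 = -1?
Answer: -1861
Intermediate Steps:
L(p) = 0 (L(p) = 0*p = 0)
I(z, D) = -1 (I(z, D) = 3/(-2 - 1) = 3/(-3) = 3*(-1/3) = -1)
R(a) = -a
A(W) = -W (A(W) = -1*0 - W = 0 - W = -W)
84*(-22) + A(13) = 84*(-22) - 1*13 = -1848 - 13 = -1861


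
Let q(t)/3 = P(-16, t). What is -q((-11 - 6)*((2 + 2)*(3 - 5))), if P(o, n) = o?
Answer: 48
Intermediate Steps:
q(t) = -48 (q(t) = 3*(-16) = -48)
-q((-11 - 6)*((2 + 2)*(3 - 5))) = -1*(-48) = 48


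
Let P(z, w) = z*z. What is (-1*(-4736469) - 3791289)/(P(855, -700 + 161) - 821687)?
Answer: -472590/45331 ≈ -10.425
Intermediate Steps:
P(z, w) = z²
(-1*(-4736469) - 3791289)/(P(855, -700 + 161) - 821687) = (-1*(-4736469) - 3791289)/(855² - 821687) = (4736469 - 3791289)/(731025 - 821687) = 945180/(-90662) = 945180*(-1/90662) = -472590/45331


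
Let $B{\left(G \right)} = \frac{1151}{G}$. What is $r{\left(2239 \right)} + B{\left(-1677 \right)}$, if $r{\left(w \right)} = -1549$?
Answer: $- \frac{2598824}{1677} \approx -1549.7$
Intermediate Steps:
$r{\left(2239 \right)} + B{\left(-1677 \right)} = -1549 + \frac{1151}{-1677} = -1549 + 1151 \left(- \frac{1}{1677}\right) = -1549 - \frac{1151}{1677} = - \frac{2598824}{1677}$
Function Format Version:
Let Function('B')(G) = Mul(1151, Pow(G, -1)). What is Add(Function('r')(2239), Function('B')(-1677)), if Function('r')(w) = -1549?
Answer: Rational(-2598824, 1677) ≈ -1549.7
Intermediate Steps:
Add(Function('r')(2239), Function('B')(-1677)) = Add(-1549, Mul(1151, Pow(-1677, -1))) = Add(-1549, Mul(1151, Rational(-1, 1677))) = Add(-1549, Rational(-1151, 1677)) = Rational(-2598824, 1677)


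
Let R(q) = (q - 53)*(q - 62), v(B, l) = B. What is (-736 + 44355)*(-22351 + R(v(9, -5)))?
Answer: -873208761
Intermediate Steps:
R(q) = (-62 + q)*(-53 + q) (R(q) = (-53 + q)*(-62 + q) = (-62 + q)*(-53 + q))
(-736 + 44355)*(-22351 + R(v(9, -5))) = (-736 + 44355)*(-22351 + (3286 + 9² - 115*9)) = 43619*(-22351 + (3286 + 81 - 1035)) = 43619*(-22351 + 2332) = 43619*(-20019) = -873208761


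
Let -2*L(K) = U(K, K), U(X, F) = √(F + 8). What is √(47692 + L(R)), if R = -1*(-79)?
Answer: √(190768 - 2*√87)/2 ≈ 218.37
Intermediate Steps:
U(X, F) = √(8 + F)
R = 79
L(K) = -√(8 + K)/2
√(47692 + L(R)) = √(47692 - √(8 + 79)/2) = √(47692 - √87/2)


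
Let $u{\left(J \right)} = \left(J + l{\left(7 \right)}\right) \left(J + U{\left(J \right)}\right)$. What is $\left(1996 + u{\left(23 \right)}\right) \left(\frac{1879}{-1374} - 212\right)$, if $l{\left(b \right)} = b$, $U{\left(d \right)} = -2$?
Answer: $- \frac{384928271}{687} \approx -5.603 \cdot 10^{5}$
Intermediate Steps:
$u{\left(J \right)} = \left(-2 + J\right) \left(7 + J\right)$ ($u{\left(J \right)} = \left(J + 7\right) \left(J - 2\right) = \left(7 + J\right) \left(-2 + J\right) = \left(-2 + J\right) \left(7 + J\right)$)
$\left(1996 + u{\left(23 \right)}\right) \left(\frac{1879}{-1374} - 212\right) = \left(1996 + \left(-14 + 23^{2} + 5 \cdot 23\right)\right) \left(\frac{1879}{-1374} - 212\right) = \left(1996 + \left(-14 + 529 + 115\right)\right) \left(1879 \left(- \frac{1}{1374}\right) - 212\right) = \left(1996 + 630\right) \left(- \frac{1879}{1374} - 212\right) = 2626 \left(- \frac{293167}{1374}\right) = - \frac{384928271}{687}$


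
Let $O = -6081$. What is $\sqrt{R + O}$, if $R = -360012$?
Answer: $3 i \sqrt{40677} \approx 605.06 i$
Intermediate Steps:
$\sqrt{R + O} = \sqrt{-360012 - 6081} = \sqrt{-366093} = 3 i \sqrt{40677}$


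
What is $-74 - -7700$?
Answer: $7626$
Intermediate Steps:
$-74 - -7700 = -74 + 7700 = 7626$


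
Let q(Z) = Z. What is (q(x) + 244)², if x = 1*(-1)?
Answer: 59049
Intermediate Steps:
x = -1
(q(x) + 244)² = (-1 + 244)² = 243² = 59049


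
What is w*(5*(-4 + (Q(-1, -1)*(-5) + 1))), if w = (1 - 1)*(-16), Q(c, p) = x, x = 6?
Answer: 0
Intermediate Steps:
Q(c, p) = 6
w = 0 (w = 0*(-16) = 0)
w*(5*(-4 + (Q(-1, -1)*(-5) + 1))) = 0*(5*(-4 + (6*(-5) + 1))) = 0*(5*(-4 + (-30 + 1))) = 0*(5*(-4 - 29)) = 0*(5*(-33)) = 0*(-165) = 0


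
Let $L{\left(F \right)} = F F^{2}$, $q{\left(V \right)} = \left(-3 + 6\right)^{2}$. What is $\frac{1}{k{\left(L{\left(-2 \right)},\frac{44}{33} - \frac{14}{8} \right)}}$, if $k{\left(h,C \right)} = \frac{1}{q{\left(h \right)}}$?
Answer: $9$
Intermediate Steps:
$q{\left(V \right)} = 9$ ($q{\left(V \right)} = 3^{2} = 9$)
$L{\left(F \right)} = F^{3}$
$k{\left(h,C \right)} = \frac{1}{9}$
$\frac{1}{k{\left(L{\left(-2 \right)},\frac{44}{33} - \frac{14}{8} \right)}} = \frac{1}{\frac{1}{9}} = 9$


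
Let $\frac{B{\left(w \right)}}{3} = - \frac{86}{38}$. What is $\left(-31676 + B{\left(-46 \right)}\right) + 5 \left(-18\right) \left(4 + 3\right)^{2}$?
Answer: $- \frac{685763}{19} \approx -36093.0$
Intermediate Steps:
$B{\left(w \right)} = - \frac{129}{19}$ ($B{\left(w \right)} = 3 \left(- \frac{86}{38}\right) = 3 \left(\left(-86\right) \frac{1}{38}\right) = 3 \left(- \frac{43}{19}\right) = - \frac{129}{19}$)
$\left(-31676 + B{\left(-46 \right)}\right) + 5 \left(-18\right) \left(4 + 3\right)^{2} = \left(-31676 - \frac{129}{19}\right) + 5 \left(-18\right) \left(4 + 3\right)^{2} = - \frac{601973}{19} - 90 \cdot 7^{2} = - \frac{601973}{19} - 4410 = - \frac{685763}{19}$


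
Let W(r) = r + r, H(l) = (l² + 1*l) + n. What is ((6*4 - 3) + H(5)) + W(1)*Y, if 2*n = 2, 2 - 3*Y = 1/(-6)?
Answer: 481/9 ≈ 53.444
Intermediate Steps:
Y = 13/18 (Y = ⅔ - ⅓/(-6) = ⅔ - ⅓*(-⅙) = ⅔ + 1/18 = 13/18 ≈ 0.72222)
n = 1 (n = (½)*2 = 1)
H(l) = 1 + l + l² (H(l) = (l² + 1*l) + 1 = (l² + l) + 1 = (l + l²) + 1 = 1 + l + l²)
W(r) = 2*r
((6*4 - 3) + H(5)) + W(1)*Y = ((6*4 - 3) + (1 + 5 + 5²)) + (2*1)*(13/18) = ((24 - 3) + (1 + 5 + 25)) + 2*(13/18) = (21 + 31) + 13/9 = 52 + 13/9 = 481/9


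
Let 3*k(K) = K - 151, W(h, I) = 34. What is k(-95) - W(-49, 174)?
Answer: -116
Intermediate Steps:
k(K) = -151/3 + K/3 (k(K) = (K - 151)/3 = (-151 + K)/3 = -151/3 + K/3)
k(-95) - W(-49, 174) = (-151/3 + (⅓)*(-95)) - 1*34 = (-151/3 - 95/3) - 34 = -82 - 34 = -116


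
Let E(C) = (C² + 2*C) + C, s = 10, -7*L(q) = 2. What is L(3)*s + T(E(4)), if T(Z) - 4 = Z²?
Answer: 5496/7 ≈ 785.14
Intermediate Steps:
L(q) = -2/7 (L(q) = -⅐*2 = -2/7)
E(C) = C² + 3*C
T(Z) = 4 + Z²
L(3)*s + T(E(4)) = -2/7*10 + (4 + (4*(3 + 4))²) = -20/7 + (4 + (4*7)²) = -20/7 + (4 + 28²) = -20/7 + (4 + 784) = -20/7 + 788 = 5496/7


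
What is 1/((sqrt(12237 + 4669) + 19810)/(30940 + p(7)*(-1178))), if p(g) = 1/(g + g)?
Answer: 101875755/65403199 - 71997*sqrt(16906)/915644786 ≈ 1.5474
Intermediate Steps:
p(g) = 1/(2*g)
1/((sqrt(12237 + 4669) + 19810)/(30940 + p(7)*(-1178))) = 1/((sqrt(12237 + 4669) + 19810)/(30940 + ((1/2)/7)*(-1178))) = 1/((sqrt(16906) + 19810)/(30940 + ((1/2)*(1/7))*(-1178))) = 1/((19810 + sqrt(16906))/(30940 + (1/14)*(-1178))) = 1/((19810 + sqrt(16906))/(30940 - 589/7)) = 1/((19810 + sqrt(16906))/(215991/7)) = 1/((19810 + sqrt(16906))*(7/215991)) = 1/(138670/215991 + 7*sqrt(16906)/215991)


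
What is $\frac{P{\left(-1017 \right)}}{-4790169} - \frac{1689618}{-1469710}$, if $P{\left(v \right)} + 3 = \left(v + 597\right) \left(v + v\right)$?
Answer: $\frac{1139669385962}{1173359880165} \approx 0.97129$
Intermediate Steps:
$P{\left(v \right)} = -3 + 2 v \left(597 + v\right)$ ($P{\left(v \right)} = -3 + \left(v + 597\right) \left(v + v\right) = -3 + \left(597 + v\right) 2 v = -3 + 2 v \left(597 + v\right)$)
$\frac{P{\left(-1017 \right)}}{-4790169} - \frac{1689618}{-1469710} = \frac{-3 + 2 \left(-1017\right)^{2} + 1194 \left(-1017\right)}{-4790169} - \frac{1689618}{-1469710} = \left(-3 + 2 \cdot 1034289 - 1214298\right) \left(- \frac{1}{4790169}\right) - - \frac{844809}{734855} = \left(-3 + 2068578 - 1214298\right) \left(- \frac{1}{4790169}\right) + \frac{844809}{734855} = 854277 \left(- \frac{1}{4790169}\right) + \frac{844809}{734855} = - \frac{284759}{1596723} + \frac{844809}{734855} = \frac{1139669385962}{1173359880165}$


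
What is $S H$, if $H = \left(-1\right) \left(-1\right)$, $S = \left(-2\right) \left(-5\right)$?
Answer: $10$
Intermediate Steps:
$S = 10$
$H = 1$
$S H = 10 \cdot 1 = 10$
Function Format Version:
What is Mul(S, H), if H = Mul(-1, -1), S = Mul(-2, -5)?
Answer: 10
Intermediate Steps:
S = 10
H = 1
Mul(S, H) = Mul(10, 1) = 10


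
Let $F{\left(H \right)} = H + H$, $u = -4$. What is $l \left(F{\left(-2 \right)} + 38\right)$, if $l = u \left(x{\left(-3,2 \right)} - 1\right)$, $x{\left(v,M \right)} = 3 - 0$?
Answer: $-272$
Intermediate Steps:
$x{\left(v,M \right)} = 3$ ($x{\left(v,M \right)} = 3 + 0 = 3$)
$l = -8$ ($l = - 4 \left(3 - 1\right) = \left(-4\right) 2 = -8$)
$F{\left(H \right)} = 2 H$
$l \left(F{\left(-2 \right)} + 38\right) = - 8 \left(2 \left(-2\right) + 38\right) = - 8 \left(-4 + 38\right) = \left(-8\right) 34 = -272$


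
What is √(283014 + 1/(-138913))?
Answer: √5461270659390053/138913 ≈ 531.99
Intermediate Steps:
√(283014 + 1/(-138913)) = √(283014 - 1/138913) = √(39314323781/138913) = √5461270659390053/138913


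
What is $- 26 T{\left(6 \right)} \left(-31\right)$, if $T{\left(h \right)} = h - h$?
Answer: $0$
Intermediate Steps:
$T{\left(h \right)} = 0$
$- 26 T{\left(6 \right)} \left(-31\right) = \left(-26\right) 0 \left(-31\right) = 0 \left(-31\right) = 0$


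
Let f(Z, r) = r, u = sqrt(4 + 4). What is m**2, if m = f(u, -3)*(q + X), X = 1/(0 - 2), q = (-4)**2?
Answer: 8649/4 ≈ 2162.3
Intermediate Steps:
q = 16
u = 2*sqrt(2) (u = sqrt(8) = 2*sqrt(2) ≈ 2.8284)
X = -1/2 (X = 1/(-2) = -1/2*1 = -1/2 ≈ -0.50000)
m = -93/2 (m = -3*(16 - 1/2) = -3*31/2 = -93/2 ≈ -46.500)
m**2 = (-93/2)**2 = 8649/4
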